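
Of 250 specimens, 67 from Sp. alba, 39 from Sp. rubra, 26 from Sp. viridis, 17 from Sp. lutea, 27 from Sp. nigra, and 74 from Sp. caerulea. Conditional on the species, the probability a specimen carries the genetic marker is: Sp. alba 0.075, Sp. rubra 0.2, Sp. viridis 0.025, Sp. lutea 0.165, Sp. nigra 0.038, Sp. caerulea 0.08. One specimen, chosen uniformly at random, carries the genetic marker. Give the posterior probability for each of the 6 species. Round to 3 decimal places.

Sp. alba 0.216, Sp. rubra 0.336, Sp. viridis 0.028, Sp. lutea 0.121, Sp. nigra 0.044, Sp. caerulea 0.255

By Bayes' rule, posterior ∝ prior × likelihood:
  Sp. alba: 0.268 × 0.075 = 0.0201
  Sp. rubra: 0.156 × 0.2 = 0.0312
  Sp. viridis: 0.104 × 0.025 = 0.0026
  Sp. lutea: 0.068 × 0.165 = 0.01122
  Sp. nigra: 0.108 × 0.038 = 0.004104
  Sp. caerulea: 0.296 × 0.08 = 0.02368
Total = 0.092904.
P(Sp. alba | marker) = 0.0201/0.092904 ≈ 0.216
P(Sp. rubra | marker) = 0.0312/0.092904 ≈ 0.336
P(Sp. viridis | marker) = 0.0026/0.092904 ≈ 0.028
P(Sp. lutea | marker) = 0.01122/0.092904 ≈ 0.121
P(Sp. nigra | marker) = 0.004104/0.092904 ≈ 0.044
P(Sp. caerulea | marker) = 0.02368/0.092904 ≈ 0.255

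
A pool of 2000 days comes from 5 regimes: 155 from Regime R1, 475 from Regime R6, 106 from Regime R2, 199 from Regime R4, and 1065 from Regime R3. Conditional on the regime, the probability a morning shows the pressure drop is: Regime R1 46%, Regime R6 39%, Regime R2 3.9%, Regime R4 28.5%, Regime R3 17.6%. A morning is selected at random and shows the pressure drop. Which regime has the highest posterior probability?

Prior × likelihood for each hypothesis:
  Regime R1: 0.0775 × 0.46 = 0.03565
  Regime R6: 0.2375 × 0.39 = 0.092625
  Regime R2: 0.053 × 0.039 = 0.002067
  Regime R4: 0.0995 × 0.285 = 0.0283575
  Regime R3: 0.5325 × 0.176 = 0.09372
Normalizing constant = 0.2524195.
Largest term belongs to Regime R3, so Regime R3 is most probable.

Regime R3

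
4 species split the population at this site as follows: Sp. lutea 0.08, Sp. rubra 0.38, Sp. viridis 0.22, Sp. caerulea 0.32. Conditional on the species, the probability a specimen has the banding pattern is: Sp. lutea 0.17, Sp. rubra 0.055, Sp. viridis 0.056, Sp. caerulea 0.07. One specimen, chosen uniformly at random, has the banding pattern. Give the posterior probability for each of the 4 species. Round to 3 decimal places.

Sp. lutea 0.196, Sp. rubra 0.302, Sp. viridis 0.178, Sp. caerulea 0.324

Prior × likelihood for each hypothesis:
  Sp. lutea: 0.08 × 0.17 = 0.0136
  Sp. rubra: 0.38 × 0.055 = 0.0209
  Sp. viridis: 0.22 × 0.056 = 0.01232
  Sp. caerulea: 0.32 × 0.07 = 0.0224
Total = 0.06922.
P(Sp. lutea | banded) = 0.0136/0.06922 ≈ 0.196
P(Sp. rubra | banded) = 0.0209/0.06922 ≈ 0.302
P(Sp. viridis | banded) = 0.01232/0.06922 ≈ 0.178
P(Sp. caerulea | banded) = 0.0224/0.06922 ≈ 0.324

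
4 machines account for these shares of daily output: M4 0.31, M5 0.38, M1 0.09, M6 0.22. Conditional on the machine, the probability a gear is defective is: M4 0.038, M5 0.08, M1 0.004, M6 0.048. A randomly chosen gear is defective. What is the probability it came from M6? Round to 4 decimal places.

0.1989

By Bayes' rule, posterior ∝ prior × likelihood:
  M4: 0.31 × 0.038 = 0.01178
  M5: 0.38 × 0.08 = 0.0304
  M1: 0.09 × 0.004 = 0.00036
  M6: 0.22 × 0.048 = 0.01056
Normalizing constant = 0.0531.
P(M6 | evidence) = 0.01056 / 0.0531 ≈ 0.1989.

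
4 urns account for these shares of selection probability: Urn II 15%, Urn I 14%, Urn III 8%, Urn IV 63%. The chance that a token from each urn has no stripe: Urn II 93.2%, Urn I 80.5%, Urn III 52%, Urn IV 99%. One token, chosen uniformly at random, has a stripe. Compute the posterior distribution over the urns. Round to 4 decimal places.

Urn II 0.1241, Urn I 0.3321, Urn III 0.4672, Urn IV 0.0766

Taking complements, P(striped | each) = Urn II 0.068, Urn I 0.195, Urn III 0.48, Urn IV 0.01.
Compute prior × likelihood for every hypothesis:
  Urn II: 0.15 × 0.068 = 0.0102
  Urn I: 0.14 × 0.195 = 0.0273
  Urn III: 0.08 × 0.48 = 0.0384
  Urn IV: 0.63 × 0.01 = 0.0063
Normalizing constant = 0.0822.
P(Urn II | striped) = 0.0102/0.0822 ≈ 0.1241
P(Urn I | striped) = 0.0273/0.0822 ≈ 0.3321
P(Urn III | striped) = 0.0384/0.0822 ≈ 0.4672
P(Urn IV | striped) = 0.0063/0.0822 ≈ 0.0766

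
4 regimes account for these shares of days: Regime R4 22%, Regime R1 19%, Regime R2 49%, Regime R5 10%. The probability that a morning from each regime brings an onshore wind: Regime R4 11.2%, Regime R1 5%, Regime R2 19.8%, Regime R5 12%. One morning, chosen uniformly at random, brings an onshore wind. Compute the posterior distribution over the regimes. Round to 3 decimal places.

Regime R4 0.172, Regime R1 0.066, Regime R2 0.678, Regime R5 0.084

By Bayes' rule, posterior ∝ prior × likelihood:
  Regime R4: 0.22 × 0.112 = 0.02464
  Regime R1: 0.19 × 0.05 = 0.0095
  Regime R2: 0.49 × 0.198 = 0.09702
  Regime R5: 0.1 × 0.12 = 0.012
Normalizing constant = 0.14316.
P(Regime R4 | onshore) = 0.02464/0.14316 ≈ 0.172
P(Regime R1 | onshore) = 0.0095/0.14316 ≈ 0.066
P(Regime R2 | onshore) = 0.09702/0.14316 ≈ 0.678
P(Regime R5 | onshore) = 0.012/0.14316 ≈ 0.084
(Check: 0.172+0.066+0.678+0.084 = 1.000.)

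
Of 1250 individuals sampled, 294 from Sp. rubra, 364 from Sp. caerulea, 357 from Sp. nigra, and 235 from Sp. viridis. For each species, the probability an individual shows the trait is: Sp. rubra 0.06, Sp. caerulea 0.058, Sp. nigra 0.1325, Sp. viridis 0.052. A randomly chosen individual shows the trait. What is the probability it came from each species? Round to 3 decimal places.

Compute prior × likelihood for every hypothesis:
  Sp. rubra: 0.2352 × 0.06 = 0.014112
  Sp. caerulea: 0.2912 × 0.058 = 0.0168896
  Sp. nigra: 0.2856 × 0.1325 = 0.037842
  Sp. viridis: 0.188 × 0.052 = 0.009776
Sum = 0.0786196.
P(Sp. rubra | trait) = 0.014112/0.0786196 ≈ 0.179
P(Sp. caerulea | trait) = 0.0168896/0.0786196 ≈ 0.215
P(Sp. nigra | trait) = 0.037842/0.0786196 ≈ 0.481
P(Sp. viridis | trait) = 0.009776/0.0786196 ≈ 0.124

Sp. rubra 0.179, Sp. caerulea 0.215, Sp. nigra 0.481, Sp. viridis 0.124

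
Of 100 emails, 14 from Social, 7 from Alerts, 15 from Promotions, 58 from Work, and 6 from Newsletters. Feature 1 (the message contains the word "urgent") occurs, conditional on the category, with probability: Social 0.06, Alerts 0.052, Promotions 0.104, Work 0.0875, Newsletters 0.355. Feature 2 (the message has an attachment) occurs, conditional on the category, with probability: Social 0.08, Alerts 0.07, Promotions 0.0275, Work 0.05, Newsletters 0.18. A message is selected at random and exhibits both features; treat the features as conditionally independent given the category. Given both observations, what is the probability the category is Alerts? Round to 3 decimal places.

0.033

Compute prior × likelihood for every hypothesis:
  Social: 0.14 × 0.06 × 0.08 = 0.000672
  Alerts: 0.07 × 0.052 × 0.07 = 0.0002548
  Promotions: 0.15 × 0.104 × 0.0275 = 0.000429
  Work: 0.58 × 0.0875 × 0.05 = 0.0025375
  Newsletters: 0.06 × 0.355 × 0.18 = 0.003834
Normalizing constant = 0.0077273.
P(Alerts | evidence) = 0.0002548 / 0.0077273 ≈ 0.033.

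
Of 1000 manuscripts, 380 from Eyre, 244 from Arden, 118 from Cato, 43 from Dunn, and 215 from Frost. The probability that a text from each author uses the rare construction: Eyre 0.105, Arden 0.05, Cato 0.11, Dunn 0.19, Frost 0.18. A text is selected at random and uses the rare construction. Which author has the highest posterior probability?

Eyre

Compute prior × likelihood for every hypothesis:
  Eyre: 0.38 × 0.105 = 0.0399
  Arden: 0.244 × 0.05 = 0.0122
  Cato: 0.118 × 0.11 = 0.01298
  Dunn: 0.043 × 0.19 = 0.00817
  Frost: 0.215 × 0.18 = 0.0387
Total = 0.11195.
Largest term belongs to Eyre, so Eyre is most probable.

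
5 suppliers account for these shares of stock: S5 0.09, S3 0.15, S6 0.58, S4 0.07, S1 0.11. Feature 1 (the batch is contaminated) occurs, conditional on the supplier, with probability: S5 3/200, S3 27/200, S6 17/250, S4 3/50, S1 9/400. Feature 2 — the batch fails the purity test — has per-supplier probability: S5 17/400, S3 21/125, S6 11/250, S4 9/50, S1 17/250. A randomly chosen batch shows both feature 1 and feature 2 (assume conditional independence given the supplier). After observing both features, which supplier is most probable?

Prior × likelihood for each hypothesis:
  S5: 0.09 × 0.015 × 0.0425 = 0.000057375
  S3: 0.15 × 0.135 × 0.168 = 0.003402
  S6: 0.58 × 0.068 × 0.044 = 0.00173536
  S4: 0.07 × 0.06 × 0.18 = 0.000756
  S1: 0.11 × 0.0225 × 0.068 = 0.0001683
Normalizing constant = 0.006119035.
Largest term belongs to S3, so S3 is most probable.

S3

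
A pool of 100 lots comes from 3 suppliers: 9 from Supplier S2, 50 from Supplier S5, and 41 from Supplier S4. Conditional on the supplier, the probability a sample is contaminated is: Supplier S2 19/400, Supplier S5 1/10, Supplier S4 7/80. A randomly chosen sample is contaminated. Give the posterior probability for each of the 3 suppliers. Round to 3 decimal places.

Compute prior × likelihood for every hypothesis:
  Supplier S2: 0.09 × 0.0475 = 0.004275
  Supplier S5: 0.5 × 0.1 = 0.05
  Supplier S4: 0.41 × 0.0875 = 0.035875
Sum = 0.09015.
P(Supplier S2 | contaminated) = 0.004275/0.09015 ≈ 0.047
P(Supplier S5 | contaminated) = 0.05/0.09015 ≈ 0.555
P(Supplier S4 | contaminated) = 0.035875/0.09015 ≈ 0.398

Supplier S2 0.047, Supplier S5 0.555, Supplier S4 0.398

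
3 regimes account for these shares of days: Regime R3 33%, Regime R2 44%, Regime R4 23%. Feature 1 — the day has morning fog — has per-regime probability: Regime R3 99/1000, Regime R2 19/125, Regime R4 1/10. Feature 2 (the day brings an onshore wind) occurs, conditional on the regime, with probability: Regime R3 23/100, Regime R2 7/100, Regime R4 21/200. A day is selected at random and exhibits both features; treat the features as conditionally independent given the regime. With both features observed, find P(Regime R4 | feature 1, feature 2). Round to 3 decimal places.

0.165

Unnormalized posteriors (prior × likelihood):
  Regime R3: 0.33 × 0.099 × 0.23 = 0.0075141
  Regime R2: 0.44 × 0.152 × 0.07 = 0.0046816
  Regime R4: 0.23 × 0.1 × 0.105 = 0.002415
Normalizing constant = 0.0146107.
P(Regime R4 | evidence) = 0.002415 / 0.0146107 ≈ 0.165.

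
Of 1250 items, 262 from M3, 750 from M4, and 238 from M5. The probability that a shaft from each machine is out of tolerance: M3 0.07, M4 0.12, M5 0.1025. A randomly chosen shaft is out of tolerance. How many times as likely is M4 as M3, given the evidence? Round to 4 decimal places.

4.9073

Unnormalized posteriors (prior × likelihood):
  M3: 0.2096 × 0.07 = 0.014672
  M4: 0.6 × 0.12 = 0.072
  M5: 0.1904 × 0.1025 = 0.019516
Total = 0.106188.
The ratio is 0.072 / 0.014672 (the normalizer cancels) = 4.9073.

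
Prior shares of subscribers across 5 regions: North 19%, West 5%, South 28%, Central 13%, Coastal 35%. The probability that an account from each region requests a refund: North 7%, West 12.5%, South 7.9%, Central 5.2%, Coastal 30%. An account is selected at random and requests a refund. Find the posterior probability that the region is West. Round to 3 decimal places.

Compute prior × likelihood for every hypothesis:
  North: 0.19 × 0.07 = 0.0133
  West: 0.05 × 0.125 = 0.00625
  South: 0.28 × 0.079 = 0.02212
  Central: 0.13 × 0.052 = 0.00676
  Coastal: 0.35 × 0.3 = 0.105
Normalizing constant = 0.15343.
P(West | evidence) = 0.00625 / 0.15343 ≈ 0.041.

0.041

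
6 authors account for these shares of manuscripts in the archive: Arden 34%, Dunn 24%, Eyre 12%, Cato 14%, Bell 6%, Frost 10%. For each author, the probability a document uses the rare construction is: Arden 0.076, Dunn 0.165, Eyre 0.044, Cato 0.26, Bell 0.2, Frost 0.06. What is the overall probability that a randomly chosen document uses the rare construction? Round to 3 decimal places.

By Bayes' rule, posterior ∝ prior × likelihood:
  Arden: 0.34 × 0.076 = 0.02584
  Dunn: 0.24 × 0.165 = 0.0396
  Eyre: 0.12 × 0.044 = 0.00528
  Cato: 0.14 × 0.26 = 0.0364
  Bell: 0.06 × 0.2 = 0.012
  Frost: 0.1 × 0.06 = 0.006
P(rare-form) = 0.02584 + 0.0396 + 0.00528 + 0.0364 + 0.012 + 0.006 = 0.12512 → 0.125.

0.125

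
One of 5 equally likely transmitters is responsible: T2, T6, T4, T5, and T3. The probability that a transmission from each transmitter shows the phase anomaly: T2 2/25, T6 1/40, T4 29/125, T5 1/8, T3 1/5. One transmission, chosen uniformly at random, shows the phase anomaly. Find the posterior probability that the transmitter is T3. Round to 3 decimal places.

With a uniform prior (1/5 each), posterior ∝ likelihood:
  T2: 0.08
  T6: 0.025
  T4: 0.232
  T5: 0.125
  T3: 0.2
Normalizing constant = 0.662.
P(T3 | evidence) = 0.2 / 0.662 ≈ 0.302.

0.302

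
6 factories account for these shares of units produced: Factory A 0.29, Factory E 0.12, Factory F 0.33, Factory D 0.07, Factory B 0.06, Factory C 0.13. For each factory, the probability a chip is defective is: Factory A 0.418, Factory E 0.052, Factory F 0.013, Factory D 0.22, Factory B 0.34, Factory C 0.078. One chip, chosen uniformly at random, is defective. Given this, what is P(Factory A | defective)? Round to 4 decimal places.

By Bayes' rule, posterior ∝ prior × likelihood:
  Factory A: 0.29 × 0.418 = 0.12122
  Factory E: 0.12 × 0.052 = 0.00624
  Factory F: 0.33 × 0.013 = 0.00429
  Factory D: 0.07 × 0.22 = 0.0154
  Factory B: 0.06 × 0.34 = 0.0204
  Factory C: 0.13 × 0.078 = 0.01014
Normalizing constant = 0.17769.
P(Factory A | evidence) = 0.12122 / 0.17769 ≈ 0.6822.

0.6822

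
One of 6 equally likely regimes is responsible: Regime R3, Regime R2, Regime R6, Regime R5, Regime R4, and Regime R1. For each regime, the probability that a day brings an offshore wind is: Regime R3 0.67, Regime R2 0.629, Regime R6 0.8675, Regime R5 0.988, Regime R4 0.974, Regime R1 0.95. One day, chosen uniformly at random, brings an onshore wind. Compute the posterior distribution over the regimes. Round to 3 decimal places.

Taking complements, P(onshore | each) = Regime R3 0.33, Regime R2 0.371, Regime R6 0.1325, Regime R5 0.012, Regime R4 0.026, Regime R1 0.05.
With a uniform prior (1/6 each), posterior ∝ likelihood:
  Regime R3: 0.33
  Regime R2: 0.371
  Regime R6: 0.1325
  Regime R5: 0.012
  Regime R4: 0.026
  Regime R1: 0.05
Sum = 0.9215.
P(Regime R3 | onshore) = 0.33/0.9215 ≈ 0.358
P(Regime R2 | onshore) = 0.371/0.9215 ≈ 0.403
P(Regime R6 | onshore) = 0.1325/0.9215 ≈ 0.144
P(Regime R5 | onshore) = 0.012/0.9215 ≈ 0.013
P(Regime R4 | onshore) = 0.026/0.9215 ≈ 0.028
P(Regime R1 | onshore) = 0.05/0.9215 ≈ 0.054
(Check: 0.358+0.403+0.144+0.013+0.028+0.054 = 1.000.)

Regime R3 0.358, Regime R2 0.403, Regime R6 0.144, Regime R5 0.013, Regime R4 0.028, Regime R1 0.054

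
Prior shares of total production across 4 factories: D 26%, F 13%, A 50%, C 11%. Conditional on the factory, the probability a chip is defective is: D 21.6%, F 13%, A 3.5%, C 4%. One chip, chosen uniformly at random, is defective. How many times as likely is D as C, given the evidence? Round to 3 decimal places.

Unnormalized posteriors (prior × likelihood):
  D: 0.26 × 0.216 = 0.05616
  F: 0.13 × 0.13 = 0.0169
  A: 0.5 × 0.035 = 0.0175
  C: 0.11 × 0.04 = 0.0044
Total = 0.09496.
The ratio is 0.05616 / 0.0044 (the normalizer cancels) = 12.764.

12.764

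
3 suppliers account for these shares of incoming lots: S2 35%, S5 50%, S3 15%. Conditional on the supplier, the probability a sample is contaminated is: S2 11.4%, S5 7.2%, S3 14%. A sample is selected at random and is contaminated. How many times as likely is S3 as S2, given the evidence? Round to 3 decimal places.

By Bayes' rule, posterior ∝ prior × likelihood:
  S2: 0.35 × 0.114 = 0.0399
  S5: 0.5 × 0.072 = 0.036
  S3: 0.15 × 0.14 = 0.021
Normalizing constant = 0.0969.
The ratio is 0.021 / 0.0399 (the normalizer cancels) = 0.526.

0.526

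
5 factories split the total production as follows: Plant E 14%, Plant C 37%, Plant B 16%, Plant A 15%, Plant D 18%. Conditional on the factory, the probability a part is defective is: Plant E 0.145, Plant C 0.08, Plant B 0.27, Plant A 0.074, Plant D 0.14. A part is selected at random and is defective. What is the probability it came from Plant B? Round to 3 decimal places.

Unnormalized posteriors (prior × likelihood):
  Plant E: 0.14 × 0.145 = 0.0203
  Plant C: 0.37 × 0.08 = 0.0296
  Plant B: 0.16 × 0.27 = 0.0432
  Plant A: 0.15 × 0.074 = 0.0111
  Plant D: 0.18 × 0.14 = 0.0252
Total = 0.1294.
P(Plant B | evidence) = 0.0432 / 0.1294 ≈ 0.334.

0.334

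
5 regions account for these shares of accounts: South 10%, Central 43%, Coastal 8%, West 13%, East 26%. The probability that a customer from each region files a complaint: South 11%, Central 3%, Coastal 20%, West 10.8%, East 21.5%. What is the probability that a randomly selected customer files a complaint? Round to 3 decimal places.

By Bayes' rule, posterior ∝ prior × likelihood:
  South: 0.1 × 0.11 = 0.011
  Central: 0.43 × 0.03 = 0.0129
  Coastal: 0.08 × 0.2 = 0.016
  West: 0.13 × 0.108 = 0.01404
  East: 0.26 × 0.215 = 0.0559
P(complaint) = 0.011 + 0.0129 + 0.016 + 0.01404 + 0.0559 = 0.10984 → 0.110.

0.110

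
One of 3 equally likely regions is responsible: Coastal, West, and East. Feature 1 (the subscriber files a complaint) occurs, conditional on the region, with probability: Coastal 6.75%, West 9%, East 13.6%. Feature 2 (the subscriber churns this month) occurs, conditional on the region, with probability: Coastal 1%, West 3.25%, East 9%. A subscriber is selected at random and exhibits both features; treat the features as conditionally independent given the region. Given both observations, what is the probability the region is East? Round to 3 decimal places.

With a uniform prior (1/3 each), posterior ∝ likelihood:
  Coastal: 0.0675 × 0.01 = 0.000675
  West: 0.09 × 0.0325 = 0.002925
  East: 0.136 × 0.09 = 0.01224
Normalizing constant = 0.01584.
P(East | evidence) = 0.01224 / 0.01584 ≈ 0.773.

0.773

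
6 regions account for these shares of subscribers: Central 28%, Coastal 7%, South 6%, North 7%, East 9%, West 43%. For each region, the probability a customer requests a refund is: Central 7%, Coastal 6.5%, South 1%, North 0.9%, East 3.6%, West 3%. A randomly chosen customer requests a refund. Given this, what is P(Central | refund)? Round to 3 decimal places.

By Bayes' rule, posterior ∝ prior × likelihood:
  Central: 0.28 × 0.07 = 0.0196
  Coastal: 0.07 × 0.065 = 0.00455
  South: 0.06 × 0.01 = 0.0006
  North: 0.07 × 0.009 = 0.00063
  East: 0.09 × 0.036 = 0.00324
  West: 0.43 × 0.03 = 0.0129
Normalizing constant = 0.04152.
P(Central | evidence) = 0.0196 / 0.04152 ≈ 0.472.

0.472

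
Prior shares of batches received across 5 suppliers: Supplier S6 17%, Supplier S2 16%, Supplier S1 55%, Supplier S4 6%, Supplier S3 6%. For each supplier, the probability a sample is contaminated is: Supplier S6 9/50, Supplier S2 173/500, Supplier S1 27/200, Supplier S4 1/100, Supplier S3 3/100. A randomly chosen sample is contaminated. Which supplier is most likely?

Supplier S1

By Bayes' rule, posterior ∝ prior × likelihood:
  Supplier S6: 0.17 × 0.18 = 0.0306
  Supplier S2: 0.16 × 0.346 = 0.05536
  Supplier S1: 0.55 × 0.135 = 0.07425
  Supplier S4: 0.06 × 0.01 = 0.0006
  Supplier S3: 0.06 × 0.03 = 0.0018
Normalizing constant = 0.16261.
Largest term belongs to Supplier S1, so Supplier S1 is most probable.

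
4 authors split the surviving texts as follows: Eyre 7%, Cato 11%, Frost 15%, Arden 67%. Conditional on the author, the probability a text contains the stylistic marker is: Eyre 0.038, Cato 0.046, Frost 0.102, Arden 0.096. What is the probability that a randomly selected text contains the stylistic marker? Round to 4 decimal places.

Compute prior × likelihood for every hypothesis:
  Eyre: 0.07 × 0.038 = 0.00266
  Cato: 0.11 × 0.046 = 0.00506
  Frost: 0.15 × 0.102 = 0.0153
  Arden: 0.67 × 0.096 = 0.06432
P(marker) = 0.00266 + 0.00506 + 0.0153 + 0.06432 = 0.08734 → 0.0873.

0.0873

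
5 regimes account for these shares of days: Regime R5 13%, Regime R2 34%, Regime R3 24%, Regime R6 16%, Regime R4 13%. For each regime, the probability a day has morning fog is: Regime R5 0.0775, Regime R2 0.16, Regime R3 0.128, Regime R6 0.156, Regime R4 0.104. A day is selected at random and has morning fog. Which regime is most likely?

Regime R2

By Bayes' rule, posterior ∝ prior × likelihood:
  Regime R5: 0.13 × 0.0775 = 0.010075
  Regime R2: 0.34 × 0.16 = 0.0544
  Regime R3: 0.24 × 0.128 = 0.03072
  Regime R6: 0.16 × 0.156 = 0.02496
  Regime R4: 0.13 × 0.104 = 0.01352
Sum = 0.133675.
Largest term belongs to Regime R2, so Regime R2 is most probable.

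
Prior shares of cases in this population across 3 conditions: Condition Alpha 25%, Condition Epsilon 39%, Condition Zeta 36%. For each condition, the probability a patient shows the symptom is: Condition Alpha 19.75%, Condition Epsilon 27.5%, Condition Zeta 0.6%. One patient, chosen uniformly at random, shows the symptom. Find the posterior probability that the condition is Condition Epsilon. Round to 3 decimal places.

0.675

Compute prior × likelihood for every hypothesis:
  Condition Alpha: 0.25 × 0.1975 = 0.049375
  Condition Epsilon: 0.39 × 0.275 = 0.10725
  Condition Zeta: 0.36 × 0.006 = 0.00216
Total = 0.158785.
P(Condition Epsilon | evidence) = 0.10725 / 0.158785 ≈ 0.675.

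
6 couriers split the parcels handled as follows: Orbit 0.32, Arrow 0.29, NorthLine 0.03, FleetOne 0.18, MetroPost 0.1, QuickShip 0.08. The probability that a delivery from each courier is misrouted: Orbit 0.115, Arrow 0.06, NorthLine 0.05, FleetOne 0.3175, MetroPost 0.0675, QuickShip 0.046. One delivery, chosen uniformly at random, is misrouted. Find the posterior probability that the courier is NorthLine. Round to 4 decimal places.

By Bayes' rule, posterior ∝ prior × likelihood:
  Orbit: 0.32 × 0.115 = 0.0368
  Arrow: 0.29 × 0.06 = 0.0174
  NorthLine: 0.03 × 0.05 = 0.0015
  FleetOne: 0.18 × 0.3175 = 0.05715
  MetroPost: 0.1 × 0.0675 = 0.00675
  QuickShip: 0.08 × 0.046 = 0.00368
Total = 0.12328.
P(NorthLine | evidence) = 0.0015 / 0.12328 ≈ 0.0122.

0.0122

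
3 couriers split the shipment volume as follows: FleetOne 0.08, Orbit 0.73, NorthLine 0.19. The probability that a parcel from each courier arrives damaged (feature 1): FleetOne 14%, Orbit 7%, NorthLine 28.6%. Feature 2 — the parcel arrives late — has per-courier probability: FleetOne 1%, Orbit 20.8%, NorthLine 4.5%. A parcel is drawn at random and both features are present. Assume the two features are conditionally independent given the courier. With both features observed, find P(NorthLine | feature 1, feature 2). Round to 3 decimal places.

0.185

Prior × likelihood for each hypothesis:
  FleetOne: 0.08 × 0.14 × 0.01 = 0.000112
  Orbit: 0.73 × 0.07 × 0.208 = 0.0106288
  NorthLine: 0.19 × 0.286 × 0.045 = 0.0024453
Sum = 0.0131861.
P(NorthLine | evidence) = 0.0024453 / 0.0131861 ≈ 0.185.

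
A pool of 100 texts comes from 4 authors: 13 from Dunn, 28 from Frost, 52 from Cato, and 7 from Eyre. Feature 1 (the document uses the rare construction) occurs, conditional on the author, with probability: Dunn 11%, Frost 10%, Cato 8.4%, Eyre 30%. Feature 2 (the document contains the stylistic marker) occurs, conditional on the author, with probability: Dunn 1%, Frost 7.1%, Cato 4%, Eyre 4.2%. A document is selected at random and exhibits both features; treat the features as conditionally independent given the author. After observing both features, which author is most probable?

By Bayes' rule, posterior ∝ prior × likelihood:
  Dunn: 0.13 × 0.11 × 0.01 = 0.000143
  Frost: 0.28 × 0.1 × 0.071 = 0.001988
  Cato: 0.52 × 0.084 × 0.04 = 0.0017472
  Eyre: 0.07 × 0.3 × 0.042 = 0.000882
Sum = 0.0047602.
Largest term belongs to Frost, so Frost is most probable.

Frost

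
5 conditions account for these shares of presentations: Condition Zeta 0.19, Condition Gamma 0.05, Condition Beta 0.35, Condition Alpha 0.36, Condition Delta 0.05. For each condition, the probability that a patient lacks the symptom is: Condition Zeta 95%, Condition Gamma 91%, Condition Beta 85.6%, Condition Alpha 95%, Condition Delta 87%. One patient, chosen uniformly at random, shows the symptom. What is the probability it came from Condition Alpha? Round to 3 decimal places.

0.202

Taking complements, P(symptomatic | each) = Condition Zeta 0.05, Condition Gamma 0.09, Condition Beta 0.144, Condition Alpha 0.05, Condition Delta 0.13.
Prior × likelihood for each hypothesis:
  Condition Zeta: 0.19 × 0.05 = 0.0095
  Condition Gamma: 0.05 × 0.09 = 0.0045
  Condition Beta: 0.35 × 0.144 = 0.0504
  Condition Alpha: 0.36 × 0.05 = 0.018
  Condition Delta: 0.05 × 0.13 = 0.0065
Sum = 0.0889.
P(Condition Alpha | evidence) = 0.018 / 0.0889 ≈ 0.202.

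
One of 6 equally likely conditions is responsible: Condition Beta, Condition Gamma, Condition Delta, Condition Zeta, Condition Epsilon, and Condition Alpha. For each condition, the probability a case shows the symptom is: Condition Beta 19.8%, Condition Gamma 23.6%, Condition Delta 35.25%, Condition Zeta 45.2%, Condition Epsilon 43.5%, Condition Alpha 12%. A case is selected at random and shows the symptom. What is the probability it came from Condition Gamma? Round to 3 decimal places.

With a uniform prior (1/6 each), posterior ∝ likelihood:
  Condition Beta: 0.198
  Condition Gamma: 0.236
  Condition Delta: 0.3525
  Condition Zeta: 0.452
  Condition Epsilon: 0.435
  Condition Alpha: 0.12
Sum = 1.7935.
P(Condition Gamma | evidence) = 0.236 / 1.7935 ≈ 0.132.

0.132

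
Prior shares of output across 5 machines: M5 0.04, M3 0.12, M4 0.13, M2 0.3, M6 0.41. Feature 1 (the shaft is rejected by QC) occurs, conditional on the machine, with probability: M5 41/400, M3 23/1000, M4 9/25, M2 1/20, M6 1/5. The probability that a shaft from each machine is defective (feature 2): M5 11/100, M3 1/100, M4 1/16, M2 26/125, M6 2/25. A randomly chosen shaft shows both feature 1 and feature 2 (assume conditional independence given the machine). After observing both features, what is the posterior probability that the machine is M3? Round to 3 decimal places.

Unnormalized posteriors (prior × likelihood):
  M5: 0.04 × 0.1025 × 0.11 = 0.000451
  M3: 0.12 × 0.023 × 0.01 = 0.0000276
  M4: 0.13 × 0.36 × 0.0625 = 0.002925
  M2: 0.3 × 0.05 × 0.208 = 0.00312
  M6: 0.41 × 0.2 × 0.08 = 0.00656
Normalizing constant = 0.0130836.
P(M3 | evidence) = 0.0000276 / 0.0130836 ≈ 0.002.

0.002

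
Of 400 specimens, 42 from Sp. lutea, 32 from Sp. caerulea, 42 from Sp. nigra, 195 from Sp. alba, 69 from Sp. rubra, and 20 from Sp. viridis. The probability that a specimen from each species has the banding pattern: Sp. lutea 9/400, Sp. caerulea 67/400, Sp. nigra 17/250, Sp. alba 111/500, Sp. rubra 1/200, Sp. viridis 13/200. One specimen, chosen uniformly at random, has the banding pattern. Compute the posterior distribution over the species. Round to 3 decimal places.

By Bayes' rule, posterior ∝ prior × likelihood:
  Sp. lutea: 0.105 × 0.0225 = 0.0023625
  Sp. caerulea: 0.08 × 0.1675 = 0.0134
  Sp. nigra: 0.105 × 0.068 = 0.00714
  Sp. alba: 0.4875 × 0.222 = 0.108225
  Sp. rubra: 0.1725 × 0.005 = 0.0008625
  Sp. viridis: 0.05 × 0.065 = 0.00325
Total = 0.13524.
P(Sp. lutea | banded) = 0.0023625/0.13524 ≈ 0.017
P(Sp. caerulea | banded) = 0.0134/0.13524 ≈ 0.099
P(Sp. nigra | banded) = 0.00714/0.13524 ≈ 0.053
P(Sp. alba | banded) = 0.108225/0.13524 ≈ 0.800
P(Sp. rubra | banded) = 0.0008625/0.13524 ≈ 0.006
P(Sp. viridis | banded) = 0.00325/0.13524 ≈ 0.024
(Check: 0.017+0.099+0.053+0.800+0.006+0.024 = 0.999.)

Sp. lutea 0.017, Sp. caerulea 0.099, Sp. nigra 0.053, Sp. alba 0.800, Sp. rubra 0.006, Sp. viridis 0.024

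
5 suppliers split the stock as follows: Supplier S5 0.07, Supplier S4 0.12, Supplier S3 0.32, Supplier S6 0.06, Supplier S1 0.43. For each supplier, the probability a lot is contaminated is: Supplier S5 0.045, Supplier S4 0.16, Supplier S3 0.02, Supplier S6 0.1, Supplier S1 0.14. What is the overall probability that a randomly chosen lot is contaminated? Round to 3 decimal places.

Unnormalized posteriors (prior × likelihood):
  Supplier S5: 0.07 × 0.045 = 0.00315
  Supplier S4: 0.12 × 0.16 = 0.0192
  Supplier S3: 0.32 × 0.02 = 0.0064
  Supplier S6: 0.06 × 0.1 = 0.006
  Supplier S1: 0.43 × 0.14 = 0.0602
P(contaminated) = 0.00315 + 0.0192 + 0.0064 + 0.006 + 0.0602 = 0.09495 → 0.095.

0.095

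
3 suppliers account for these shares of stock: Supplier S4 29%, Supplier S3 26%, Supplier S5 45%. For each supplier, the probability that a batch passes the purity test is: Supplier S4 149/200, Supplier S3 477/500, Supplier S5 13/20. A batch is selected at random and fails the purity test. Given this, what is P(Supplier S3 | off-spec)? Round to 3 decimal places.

0.049

Taking complements, P(off-spec | each) = Supplier S4 0.255, Supplier S3 0.046, Supplier S5 0.35.
Unnormalized posteriors (prior × likelihood):
  Supplier S4: 0.29 × 0.255 = 0.07395
  Supplier S3: 0.26 × 0.046 = 0.01196
  Supplier S5: 0.45 × 0.35 = 0.1575
Total = 0.24341.
P(Supplier S3 | evidence) = 0.01196 / 0.24341 ≈ 0.049.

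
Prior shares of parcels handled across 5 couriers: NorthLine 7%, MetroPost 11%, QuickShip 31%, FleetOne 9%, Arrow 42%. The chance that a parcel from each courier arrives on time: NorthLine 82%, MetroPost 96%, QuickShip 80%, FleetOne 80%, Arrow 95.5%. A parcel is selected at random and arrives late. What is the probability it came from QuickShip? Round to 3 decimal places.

Taking complements, P(late | each) = NorthLine 0.18, MetroPost 0.04, QuickShip 0.2, FleetOne 0.2, Arrow 0.045.
By Bayes' rule, posterior ∝ prior × likelihood:
  NorthLine: 0.07 × 0.18 = 0.0126
  MetroPost: 0.11 × 0.04 = 0.0044
  QuickShip: 0.31 × 0.2 = 0.062
  FleetOne: 0.09 × 0.2 = 0.018
  Arrow: 0.42 × 0.045 = 0.0189
Total = 0.1159.
P(QuickShip | evidence) = 0.062 / 0.1159 ≈ 0.535.

0.535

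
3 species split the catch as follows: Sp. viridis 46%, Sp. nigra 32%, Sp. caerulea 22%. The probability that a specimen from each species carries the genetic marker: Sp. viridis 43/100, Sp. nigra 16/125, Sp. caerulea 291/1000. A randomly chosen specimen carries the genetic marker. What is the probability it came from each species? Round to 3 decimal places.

Compute prior × likelihood for every hypothesis:
  Sp. viridis: 0.46 × 0.43 = 0.1978
  Sp. nigra: 0.32 × 0.128 = 0.04096
  Sp. caerulea: 0.22 × 0.291 = 0.06402
Normalizing constant = 0.30278.
P(Sp. viridis | marker) = 0.1978/0.30278 ≈ 0.653
P(Sp. nigra | marker) = 0.04096/0.30278 ≈ 0.135
P(Sp. caerulea | marker) = 0.06402/0.30278 ≈ 0.211
(Check: 0.653+0.135+0.211 = 0.999.)

Sp. viridis 0.653, Sp. nigra 0.135, Sp. caerulea 0.211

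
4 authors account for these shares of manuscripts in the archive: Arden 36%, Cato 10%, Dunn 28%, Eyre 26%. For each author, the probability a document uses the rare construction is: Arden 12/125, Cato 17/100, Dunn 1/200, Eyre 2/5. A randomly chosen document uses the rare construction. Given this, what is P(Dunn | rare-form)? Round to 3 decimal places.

By Bayes' rule, posterior ∝ prior × likelihood:
  Arden: 0.36 × 0.096 = 0.03456
  Cato: 0.1 × 0.17 = 0.017
  Dunn: 0.28 × 0.005 = 0.0014
  Eyre: 0.26 × 0.4 = 0.104
Sum = 0.15696.
P(Dunn | evidence) = 0.0014 / 0.15696 ≈ 0.009.

0.009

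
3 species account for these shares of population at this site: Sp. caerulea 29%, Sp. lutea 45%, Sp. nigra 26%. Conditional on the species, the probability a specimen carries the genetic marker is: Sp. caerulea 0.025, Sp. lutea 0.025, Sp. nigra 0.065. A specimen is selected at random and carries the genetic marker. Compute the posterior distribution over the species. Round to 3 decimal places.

Prior × likelihood for each hypothesis:
  Sp. caerulea: 0.29 × 0.025 = 0.00725
  Sp. lutea: 0.45 × 0.025 = 0.01125
  Sp. nigra: 0.26 × 0.065 = 0.0169
Normalizing constant = 0.0354.
P(Sp. caerulea | marker) = 0.00725/0.0354 ≈ 0.205
P(Sp. lutea | marker) = 0.01125/0.0354 ≈ 0.318
P(Sp. nigra | marker) = 0.0169/0.0354 ≈ 0.477
(Check: 0.205+0.318+0.477 = 1.000.)

Sp. caerulea 0.205, Sp. lutea 0.318, Sp. nigra 0.477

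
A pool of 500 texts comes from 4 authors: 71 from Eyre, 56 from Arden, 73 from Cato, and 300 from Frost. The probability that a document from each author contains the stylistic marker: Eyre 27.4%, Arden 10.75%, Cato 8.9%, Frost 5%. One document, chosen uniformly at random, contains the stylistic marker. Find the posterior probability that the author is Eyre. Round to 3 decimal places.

0.414

Unnormalized posteriors (prior × likelihood):
  Eyre: 0.142 × 0.274 = 0.038908
  Arden: 0.112 × 0.1075 = 0.01204
  Cato: 0.146 × 0.089 = 0.012994
  Frost: 0.6 × 0.05 = 0.03
Sum = 0.093942.
P(Eyre | evidence) = 0.038908 / 0.093942 ≈ 0.414.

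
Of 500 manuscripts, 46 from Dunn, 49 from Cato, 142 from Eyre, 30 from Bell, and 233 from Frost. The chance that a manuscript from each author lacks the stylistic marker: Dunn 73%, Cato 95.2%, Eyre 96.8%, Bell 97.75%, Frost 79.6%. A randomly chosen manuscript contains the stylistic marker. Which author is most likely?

Taking complements, P(marker | each) = Dunn 0.27, Cato 0.048, Eyre 0.032, Bell 0.0225, Frost 0.204.
Unnormalized posteriors (prior × likelihood):
  Dunn: 0.092 × 0.27 = 0.02484
  Cato: 0.098 × 0.048 = 0.004704
  Eyre: 0.284 × 0.032 = 0.009088
  Bell: 0.06 × 0.0225 = 0.00135
  Frost: 0.466 × 0.204 = 0.095064
Total = 0.135046.
Largest term belongs to Frost, so Frost is most probable.

Frost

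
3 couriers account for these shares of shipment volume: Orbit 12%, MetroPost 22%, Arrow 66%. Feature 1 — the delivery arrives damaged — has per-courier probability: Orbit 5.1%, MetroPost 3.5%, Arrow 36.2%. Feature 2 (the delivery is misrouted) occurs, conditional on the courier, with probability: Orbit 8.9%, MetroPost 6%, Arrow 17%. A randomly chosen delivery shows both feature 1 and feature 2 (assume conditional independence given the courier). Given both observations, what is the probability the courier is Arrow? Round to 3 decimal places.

0.976

Compute prior × likelihood for every hypothesis:
  Orbit: 0.12 × 0.051 × 0.089 = 0.00054468
  MetroPost: 0.22 × 0.035 × 0.06 = 0.000462
  Arrow: 0.66 × 0.362 × 0.17 = 0.0406164
Sum = 0.04162308.
P(Arrow | evidence) = 0.0406164 / 0.04162308 ≈ 0.976.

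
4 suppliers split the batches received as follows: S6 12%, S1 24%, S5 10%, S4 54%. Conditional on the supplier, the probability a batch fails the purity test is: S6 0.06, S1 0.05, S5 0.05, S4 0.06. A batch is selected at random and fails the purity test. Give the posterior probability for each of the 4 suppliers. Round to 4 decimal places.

S6 0.1272, S1 0.2120, S5 0.0883, S4 0.5724

By Bayes' rule, posterior ∝ prior × likelihood:
  S6: 0.12 × 0.06 = 0.0072
  S1: 0.24 × 0.05 = 0.012
  S5: 0.1 × 0.05 = 0.005
  S4: 0.54 × 0.06 = 0.0324
Total = 0.0566.
P(S6 | off-spec) = 0.0072/0.0566 ≈ 0.1272
P(S1 | off-spec) = 0.012/0.0566 ≈ 0.2120
P(S5 | off-spec) = 0.005/0.0566 ≈ 0.0883
P(S4 | off-spec) = 0.0324/0.0566 ≈ 0.5724
(Check: 0.1272+0.2120+0.0883+0.5724 = 0.9999.)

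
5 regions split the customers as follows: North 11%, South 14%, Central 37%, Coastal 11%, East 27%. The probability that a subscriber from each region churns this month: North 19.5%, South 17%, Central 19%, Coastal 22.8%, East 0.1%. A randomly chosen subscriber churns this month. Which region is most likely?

Prior × likelihood for each hypothesis:
  North: 0.11 × 0.195 = 0.02145
  South: 0.14 × 0.17 = 0.0238
  Central: 0.37 × 0.19 = 0.0703
  Coastal: 0.11 × 0.228 = 0.02508
  East: 0.27 × 0.001 = 0.00027
Total = 0.1409.
Largest term belongs to Central, so Central is most probable.

Central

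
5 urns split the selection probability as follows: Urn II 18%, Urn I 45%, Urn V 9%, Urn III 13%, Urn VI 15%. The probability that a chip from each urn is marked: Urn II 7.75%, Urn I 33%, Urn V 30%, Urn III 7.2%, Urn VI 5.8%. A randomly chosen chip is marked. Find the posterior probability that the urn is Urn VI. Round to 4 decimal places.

Compute prior × likelihood for every hypothesis:
  Urn II: 0.18 × 0.0775 = 0.01395
  Urn I: 0.45 × 0.33 = 0.1485
  Urn V: 0.09 × 0.3 = 0.027
  Urn III: 0.13 × 0.072 = 0.00936
  Urn VI: 0.15 × 0.058 = 0.0087
Normalizing constant = 0.20751.
P(Urn VI | evidence) = 0.0087 / 0.20751 ≈ 0.0419.

0.0419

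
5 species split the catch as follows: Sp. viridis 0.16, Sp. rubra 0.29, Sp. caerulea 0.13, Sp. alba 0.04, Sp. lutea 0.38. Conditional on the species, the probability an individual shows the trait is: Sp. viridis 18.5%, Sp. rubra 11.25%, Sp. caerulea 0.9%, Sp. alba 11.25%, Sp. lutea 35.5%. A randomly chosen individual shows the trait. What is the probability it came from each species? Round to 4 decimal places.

Sp. viridis 0.1460, Sp. rubra 0.1609, Sp. caerulea 0.0058, Sp. alba 0.0222, Sp. lutea 0.6652

Prior × likelihood for each hypothesis:
  Sp. viridis: 0.16 × 0.185 = 0.0296
  Sp. rubra: 0.29 × 0.1125 = 0.032625
  Sp. caerulea: 0.13 × 0.009 = 0.00117
  Sp. alba: 0.04 × 0.1125 = 0.0045
  Sp. lutea: 0.38 × 0.355 = 0.1349
Normalizing constant = 0.202795.
P(Sp. viridis | trait) = 0.0296/0.202795 ≈ 0.1460
P(Sp. rubra | trait) = 0.032625/0.202795 ≈ 0.1609
P(Sp. caerulea | trait) = 0.00117/0.202795 ≈ 0.0058
P(Sp. alba | trait) = 0.0045/0.202795 ≈ 0.0222
P(Sp. lutea | trait) = 0.1349/0.202795 ≈ 0.6652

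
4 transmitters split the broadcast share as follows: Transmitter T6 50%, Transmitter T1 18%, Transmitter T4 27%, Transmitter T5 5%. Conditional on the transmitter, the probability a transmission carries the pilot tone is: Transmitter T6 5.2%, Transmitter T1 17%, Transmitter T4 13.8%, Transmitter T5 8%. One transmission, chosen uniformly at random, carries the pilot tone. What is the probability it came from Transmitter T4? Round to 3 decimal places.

Compute prior × likelihood for every hypothesis:
  Transmitter T6: 0.5 × 0.052 = 0.026
  Transmitter T1: 0.18 × 0.17 = 0.0306
  Transmitter T4: 0.27 × 0.138 = 0.03726
  Transmitter T5: 0.05 × 0.08 = 0.004
Total = 0.09786.
P(Transmitter T4 | evidence) = 0.03726 / 0.09786 ≈ 0.381.

0.381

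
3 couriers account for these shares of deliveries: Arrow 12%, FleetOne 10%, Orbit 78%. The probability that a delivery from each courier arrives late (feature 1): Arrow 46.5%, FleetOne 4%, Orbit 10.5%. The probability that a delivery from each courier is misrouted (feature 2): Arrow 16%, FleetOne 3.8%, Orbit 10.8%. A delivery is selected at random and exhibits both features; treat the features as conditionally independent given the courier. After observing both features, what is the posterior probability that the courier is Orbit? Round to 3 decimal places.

Unnormalized posteriors (prior × likelihood):
  Arrow: 0.12 × 0.465 × 0.16 = 0.008928
  FleetOne: 0.1 × 0.04 × 0.038 = 0.000152
  Orbit: 0.78 × 0.105 × 0.108 = 0.0088452
Sum = 0.0179252.
P(Orbit | evidence) = 0.0088452 / 0.0179252 ≈ 0.493.

0.493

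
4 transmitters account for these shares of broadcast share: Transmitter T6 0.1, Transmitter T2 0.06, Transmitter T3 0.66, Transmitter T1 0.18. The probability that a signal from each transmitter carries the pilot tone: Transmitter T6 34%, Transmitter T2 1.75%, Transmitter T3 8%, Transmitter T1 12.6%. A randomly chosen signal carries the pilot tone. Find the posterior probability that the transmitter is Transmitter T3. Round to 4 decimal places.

0.4777

Compute prior × likelihood for every hypothesis:
  Transmitter T6: 0.1 × 0.34 = 0.034
  Transmitter T2: 0.06 × 0.0175 = 0.00105
  Transmitter T3: 0.66 × 0.08 = 0.0528
  Transmitter T1: 0.18 × 0.126 = 0.02268
Total = 0.11053.
P(Transmitter T3 | evidence) = 0.0528 / 0.11053 ≈ 0.4777.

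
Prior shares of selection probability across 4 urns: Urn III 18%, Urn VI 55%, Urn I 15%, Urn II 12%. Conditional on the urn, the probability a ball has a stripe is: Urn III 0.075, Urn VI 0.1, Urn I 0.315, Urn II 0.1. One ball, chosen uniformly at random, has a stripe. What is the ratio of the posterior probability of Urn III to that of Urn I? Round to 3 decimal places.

By Bayes' rule, posterior ∝ prior × likelihood:
  Urn III: 0.18 × 0.075 = 0.0135
  Urn VI: 0.55 × 0.1 = 0.055
  Urn I: 0.15 × 0.315 = 0.04725
  Urn II: 0.12 × 0.1 = 0.012
Total = 0.12775.
The ratio is 0.0135 / 0.04725 (the normalizer cancels) = 0.286.

0.286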